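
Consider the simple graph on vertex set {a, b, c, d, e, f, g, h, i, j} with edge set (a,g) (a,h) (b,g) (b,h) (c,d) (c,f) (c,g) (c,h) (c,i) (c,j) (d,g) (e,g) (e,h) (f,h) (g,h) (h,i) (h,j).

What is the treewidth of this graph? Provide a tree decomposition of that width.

The largest bag has 3 vertices, giving width 2; this decomposition certifies tw(G) ≤ 2. Conversely, {c, d, g} is a clique of size 3, and the vertices of any clique must share a bag in every tree decomposition; so some bag has ≥ 3 vertices and tw(G) ≥ 2. The upper and lower bounds meet at 2, so that is the treewidth.

Treewidth 2.
One optimal decomposition is:
Bags: B1 = {c, h, i}  B2 = {c, h, j}  B3 = {c, f, h}  B4 = {c, g, h}  B5 = {b, g, h}  B6 = {e, g, h}  B7 = {a, g, h}  B8 = {c, d, g}
Tree: B1–B2, B1–B3, B2–B4, B4–B5, B4–B6, B5–B7, B4–B8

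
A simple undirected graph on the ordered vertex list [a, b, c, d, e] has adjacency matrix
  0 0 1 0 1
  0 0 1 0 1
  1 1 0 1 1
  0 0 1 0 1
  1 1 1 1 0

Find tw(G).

A width-2 tree decomposition is:
Bags: B1 = {b, c, e}  B2 = {a, c, e}  B3 = {c, d, e}
Tree: B1–B2, B1–B3
Every bag has size at most 3, so the width is 3 − 1 = 2 and tw(G) ≤ 2. Conversely, {c, d, e} is a clique of size 3, and the vertices of any clique must share a bag in every tree decomposition; so some bag has ≥ 3 vertices and tw(G) ≥ 2. The upper and lower bounds meet at 2, so that is the treewidth.

2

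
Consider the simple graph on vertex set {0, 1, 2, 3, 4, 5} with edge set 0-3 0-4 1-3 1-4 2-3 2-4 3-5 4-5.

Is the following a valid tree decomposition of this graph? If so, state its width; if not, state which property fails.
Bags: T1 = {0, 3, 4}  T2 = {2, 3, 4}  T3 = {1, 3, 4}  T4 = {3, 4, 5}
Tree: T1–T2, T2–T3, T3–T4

Vertex coverage: the bags together contain {0, 1, 2, 3, 4, 5}, the full vertex set. Edge coverage: each edge of G has both endpoints in at least one bag. Running intersection: for every vertex, the bags containing it form a connected subtree. All three properties hold, so this is a valid tree decomposition of width max|bag| − 1 = 2, and hence tw(G) ≤ 2.

Yes; width 2.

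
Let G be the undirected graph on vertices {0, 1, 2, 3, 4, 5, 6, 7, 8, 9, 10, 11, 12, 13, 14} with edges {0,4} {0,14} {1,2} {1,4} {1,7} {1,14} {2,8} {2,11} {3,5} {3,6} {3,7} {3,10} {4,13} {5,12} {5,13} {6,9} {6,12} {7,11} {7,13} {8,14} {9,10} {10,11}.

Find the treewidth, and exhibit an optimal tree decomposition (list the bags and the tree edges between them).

Each bag holds 4 vertices, so the decomposition has width 3, which upper-bounds the treewidth. For the lower bound: the 4 vertex sets {6,9,12}, {10}, {3}, {5,7,11,13} are disjoint, each induces a connected subgraph, and every pair is joined by at least one edge of G. Contracting each set to a single vertex therefore yields K_{4} as a minor, and since treewidth is minor-monotone, tw(G) ≥ tw(K_{4}) = 3. Therefore the treewidth is 3.

Treewidth 3.
One optimal decomposition is:
Bags: B1 = {6, 9, 10, 12}  B2 = {3, 6, 10, 12}  B3 = {3, 5, 10, 12}  B4 = {3, 5, 10, 11}  B5 = {3, 5, 7, 11}  B6 = {5, 7, 11, 13}  B7 = {2, 7, 11, 13}  B8 = {1, 2, 7, 13}  B9 = {1, 2, 4, 13}  B10 = {1, 2, 4, 8}  B11 = {1, 4, 8, 14}  B12 = {0, 4, 8, 14}
Tree: B1–B2, B2–B3, B3–B4, B4–B5, B5–B6, B6–B7, B7–B8, B8–B9, B9–B10, B10–B11, B11–B12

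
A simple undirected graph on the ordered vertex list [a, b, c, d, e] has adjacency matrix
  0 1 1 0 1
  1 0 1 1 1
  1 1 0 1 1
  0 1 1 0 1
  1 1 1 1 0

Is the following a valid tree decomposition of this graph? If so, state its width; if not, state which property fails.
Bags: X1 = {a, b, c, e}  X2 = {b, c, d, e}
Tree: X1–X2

Yes; width 3.

Every vertex of G appears in some bag (union = {a, b, c, d, e}); every edge is covered by a bag; and for each vertex v the set of bags containing v is connected in the bag tree. The decomposition is therefore valid. The largest bag has 4 vertices, so the width is 3.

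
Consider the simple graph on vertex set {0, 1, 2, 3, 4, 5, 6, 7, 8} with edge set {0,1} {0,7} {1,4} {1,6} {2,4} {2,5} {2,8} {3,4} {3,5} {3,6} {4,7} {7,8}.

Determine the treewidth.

3

A width-3 tree decomposition is:
Bags: B1 = {2, 5, 7, 8}  B2 = {2, 4, 5, 7}  B3 = {3, 4, 5, 7}  B4 = {0, 3, 4, 7}  B5 = {0, 1, 3, 4}  B6 = {0, 1, 3, 6}
Tree: B1–B2, B2–B3, B3–B4, B4–B5, B5–B6
The largest bag has 4 vertices, giving width 3; this decomposition certifies tw(G) ≤ 3. For the lower bound: the 4 vertex sets {2,5,8}, {7}, {4}, {0,1,3,6} are disjoint, each induces a connected subgraph, and every pair is joined by at least one edge of G. Contracting each set to a single vertex therefore yields K_{4} as a minor, and since treewidth is minor-monotone, tw(G) ≥ tw(K_{4}) = 3. The upper and lower bounds meet at 3, so that is the treewidth.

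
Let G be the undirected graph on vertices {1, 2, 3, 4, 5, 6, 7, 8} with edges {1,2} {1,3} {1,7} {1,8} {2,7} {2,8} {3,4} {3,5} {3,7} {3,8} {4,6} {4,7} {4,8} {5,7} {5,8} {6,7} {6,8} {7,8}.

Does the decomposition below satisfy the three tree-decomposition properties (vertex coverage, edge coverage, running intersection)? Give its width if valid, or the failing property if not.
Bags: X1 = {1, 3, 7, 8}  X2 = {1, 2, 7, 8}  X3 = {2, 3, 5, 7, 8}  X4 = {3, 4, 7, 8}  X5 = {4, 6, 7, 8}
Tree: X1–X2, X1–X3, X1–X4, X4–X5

A tree decomposition must satisfy three properties: every vertex lies in some bag; for every edge, both endpoints lie together in some bag; and for every vertex, the bags containing it form a connected subtree. Here bags containing vertex 2 are not connected in the tree, so the decomposition is invalid.

No — bags containing vertex 2 are not connected in the tree.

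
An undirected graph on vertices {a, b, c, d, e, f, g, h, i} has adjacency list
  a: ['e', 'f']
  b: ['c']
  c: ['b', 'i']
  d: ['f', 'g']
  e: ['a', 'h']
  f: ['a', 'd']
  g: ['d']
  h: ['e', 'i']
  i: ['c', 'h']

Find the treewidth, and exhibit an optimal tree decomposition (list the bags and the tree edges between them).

Treewidth 1.
One optimal decomposition is:
Bags: B1 = {d, g}  B2 = {d, f}  B3 = {a, f}  B4 = {a, e}  B5 = {e, h}  B6 = {h, i}  B7 = {c, i}  B8 = {b, c}
Tree: B1–B2, B2–B3, B3–B4, B4–B5, B5–B6, B6–B7, B7–B8

Every bag has size at most 2, so the width is 2 − 1 = 1 and tw(G) ≤ 1. G has an edge, so its treewidth is at least 1. The upper and lower bounds meet at 1, so that is the treewidth.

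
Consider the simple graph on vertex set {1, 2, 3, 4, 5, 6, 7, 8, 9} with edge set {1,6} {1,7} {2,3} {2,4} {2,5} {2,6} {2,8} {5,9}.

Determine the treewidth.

A width-1 tree decomposition is:
Bags: B1 = {1, 6}  B2 = {2, 6}  B3 = {2, 3}  B4 = {1, 7}  B5 = {2, 8}  B6 = {2, 5}  B7 = {5, 9}  B8 = {2, 4}
Tree: B1–B2, B2–B3, B1–B4, B2–B5, B3–B6, B6–B7, B2–B8
Each bag holds 2 vertices, so the decomposition has width 1, which upper-bounds the treewidth. Since G has at least one edge (e.g. 1–6), it is not an edgeless graph, so tw(G) ≥ 1. Therefore the treewidth is 1.

1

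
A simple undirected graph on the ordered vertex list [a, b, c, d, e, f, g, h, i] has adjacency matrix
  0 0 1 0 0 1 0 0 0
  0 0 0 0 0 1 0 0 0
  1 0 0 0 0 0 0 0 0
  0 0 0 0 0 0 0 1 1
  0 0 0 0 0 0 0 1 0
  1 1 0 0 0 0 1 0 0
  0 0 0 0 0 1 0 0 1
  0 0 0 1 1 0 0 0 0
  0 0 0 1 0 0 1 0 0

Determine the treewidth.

1

A width-1 tree decomposition is:
Bags: B1 = {d, i}  B2 = {g, i}  B3 = {f, g}  B4 = {d, h}  B5 = {e, h}  B6 = {b, f}  B7 = {a, f}  B8 = {a, c}
Tree: B1–B2, B2–B3, B1–B4, B4–B5, B3–B6, B3–B7, B7–B8
Each bag holds 2 vertices, so the decomposition has width 1, which upper-bounds the treewidth. G has an edge, so its treewidth is at least 1. Hence tw(G) = 1 exactly.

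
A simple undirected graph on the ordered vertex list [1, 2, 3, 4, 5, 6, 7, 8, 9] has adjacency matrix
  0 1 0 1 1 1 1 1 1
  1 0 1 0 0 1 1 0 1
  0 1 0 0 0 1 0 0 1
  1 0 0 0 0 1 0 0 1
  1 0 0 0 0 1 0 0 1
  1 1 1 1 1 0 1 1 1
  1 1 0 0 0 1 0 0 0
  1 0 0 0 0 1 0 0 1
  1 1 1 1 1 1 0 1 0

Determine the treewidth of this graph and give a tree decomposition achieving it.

Treewidth 3.
One optimal decomposition is:
Bags: B1 = {1, 2, 6, 9}  B2 = {2, 3, 6, 9}  B3 = {1, 5, 6, 9}  B4 = {1, 2, 6, 7}  B5 = {1, 4, 6, 9}  B6 = {1, 6, 8, 9}
Tree: B1–B2, B1–B3, B1–B4, B3–B5, B5–B6

The largest bag has 4 vertices, giving width 3; this decomposition certifies tw(G) ≤ 3. On the other hand G contains the 4-clique {1, 6, 8, 9}. A clique must lie in a single bag of any decomposition, so no decomposition can have width below 3. Therefore the treewidth is 3.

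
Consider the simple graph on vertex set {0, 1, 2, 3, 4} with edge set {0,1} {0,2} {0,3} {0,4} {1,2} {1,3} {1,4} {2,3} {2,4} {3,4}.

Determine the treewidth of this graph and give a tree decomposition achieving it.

With just one bag of size 5, the width is 5 − 1 = 4, so tw(G) ≤ 4. On the other hand G contains the 5-clique {0, 1, 2, 3, 4}. A clique must lie in a single bag of any decomposition, so no decomposition can have width below 4. Combining the bounds, tw(G) = 4.

Treewidth 4.
Bags: B1 = {0, 1, 2, 3, 4}
Tree: (single bag)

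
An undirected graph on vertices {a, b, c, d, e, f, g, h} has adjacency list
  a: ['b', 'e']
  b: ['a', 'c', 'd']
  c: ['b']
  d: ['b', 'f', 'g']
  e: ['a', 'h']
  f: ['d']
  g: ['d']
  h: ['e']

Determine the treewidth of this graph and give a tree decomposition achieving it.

Treewidth 1.
Bags: B1 = {b, d}  B2 = {a, b}  B3 = {d, g}  B4 = {a, e}  B5 = {e, h}  B6 = {b, c}  B7 = {d, f}
Tree: B1–B2, B1–B3, B2–B4, B4–B5, B1–B6, B3–B7

Every bag has size at most 2, so the width is 2 − 1 = 1 and tw(G) ≤ 1. G has an edge, so its treewidth is at least 1. Therefore the treewidth is 1.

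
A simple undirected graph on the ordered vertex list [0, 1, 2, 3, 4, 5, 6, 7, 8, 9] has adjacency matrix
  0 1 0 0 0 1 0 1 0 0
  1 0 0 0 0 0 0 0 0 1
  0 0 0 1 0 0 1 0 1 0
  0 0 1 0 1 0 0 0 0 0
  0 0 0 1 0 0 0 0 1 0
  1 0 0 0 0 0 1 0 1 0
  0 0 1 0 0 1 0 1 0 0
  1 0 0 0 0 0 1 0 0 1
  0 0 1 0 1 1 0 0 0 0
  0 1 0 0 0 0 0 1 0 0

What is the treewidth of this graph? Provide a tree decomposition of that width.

Every bag has size at most 3, so the width is 3 − 1 = 2 and tw(G) ≤ 2. Since 1–9–7–0–1 is a cycle in G, G is not acyclic. Forests are exactly the graphs of treewidth ≤ 1, so tw(G) ≥ 2. Hence tw(G) = 2 exactly.

Treewidth 2.
Bags: B1 = {0, 1, 9}  B2 = {0, 7, 9}  B3 = {0, 5, 7}  B4 = {5, 6, 7}  B5 = {5, 6, 8}  B6 = {2, 6, 8}  B7 = {2, 4, 8}  B8 = {2, 3, 4}
Tree: B1–B2, B2–B3, B3–B4, B4–B5, B5–B6, B6–B7, B7–B8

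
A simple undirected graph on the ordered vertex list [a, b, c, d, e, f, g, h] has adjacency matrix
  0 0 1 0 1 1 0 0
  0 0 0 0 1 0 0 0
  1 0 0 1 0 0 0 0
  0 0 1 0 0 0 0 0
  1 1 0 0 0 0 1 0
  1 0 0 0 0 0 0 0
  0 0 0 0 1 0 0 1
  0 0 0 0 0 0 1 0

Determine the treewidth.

1

A width-1 tree decomposition is:
Bags: B1 = {a, c}  B2 = {c, d}  B3 = {a, f}  B4 = {a, e}  B5 = {e, g}  B6 = {b, e}  B7 = {g, h}
Tree: B1–B2, B1–B3, B3–B4, B4–B5, B5–B6, B5–B7
The largest bag has 2 vertices, giving width 1; this decomposition certifies tw(G) ≤ 1. G has an edge, so its treewidth is at least 1. Therefore the treewidth is 1.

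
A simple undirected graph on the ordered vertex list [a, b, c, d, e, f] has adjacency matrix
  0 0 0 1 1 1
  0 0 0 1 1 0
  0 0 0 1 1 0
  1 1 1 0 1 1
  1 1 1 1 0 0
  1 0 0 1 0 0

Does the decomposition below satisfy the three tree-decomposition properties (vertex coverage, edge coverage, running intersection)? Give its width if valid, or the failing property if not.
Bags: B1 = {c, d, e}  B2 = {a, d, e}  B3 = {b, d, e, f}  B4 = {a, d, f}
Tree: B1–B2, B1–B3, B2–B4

A tree decomposition must satisfy three properties: every vertex lies in some bag; for every edge, both endpoints lie together in some bag; and for every vertex, the bags containing it form a connected subtree. Here bags containing vertex f are not connected in the tree, so the decomposition is invalid.

No — bags containing vertex f are not connected in the tree.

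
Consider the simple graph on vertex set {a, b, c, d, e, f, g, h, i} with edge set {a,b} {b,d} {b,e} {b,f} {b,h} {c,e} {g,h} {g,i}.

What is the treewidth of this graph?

1

A width-1 tree decomposition is:
Bags: B1 = {b, e}  B2 = {b, d}  B3 = {c, e}  B4 = {b, h}  B5 = {a, b}  B6 = {g, h}  B7 = {b, f}  B8 = {g, i}
Tree: B1–B2, B1–B3, B2–B4, B1–B5, B4–B6, B2–B7, B6–B8
The largest bag has 2 vertices, giving width 1; this decomposition certifies tw(G) ≤ 1. Any graph with an edge has treewidth ≥ 1, and G has the edge e–b. Therefore the treewidth is 1.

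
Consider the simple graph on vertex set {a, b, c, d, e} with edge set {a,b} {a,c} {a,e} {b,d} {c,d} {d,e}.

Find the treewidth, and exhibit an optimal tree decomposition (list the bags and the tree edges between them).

Treewidth 2.
One such decomposition:
Bags: B1 = {a, b, d}  B2 = {a, c, d}  B3 = {a, d, e}
Tree: B1–B2, B2–B3

The largest bag has 3 vertices, giving width 2; this decomposition certifies tw(G) ≤ 2. For the lower bound, G contains the cycle b–a–c–d–b, so G is not a forest; only forests have treewidth ≤ 1, hence tw(G) ≥ 2. Hence tw(G) = 2 exactly.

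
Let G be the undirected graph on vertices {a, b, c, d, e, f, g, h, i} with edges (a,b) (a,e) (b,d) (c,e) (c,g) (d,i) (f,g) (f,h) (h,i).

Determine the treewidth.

A width-2 tree decomposition is:
Bags: B1 = {a, b, d}  B2 = {a, d, i}  B3 = {a, h, i}  B4 = {a, f, h}  B5 = {a, f, g}  B6 = {a, c, g}  B7 = {a, c, e}
Tree: B1–B2, B2–B3, B3–B4, B4–B5, B5–B6, B6–B7
Each bag holds 3 vertices, so the decomposition has width 2, which upper-bounds the treewidth. The edges a–b–d–i–h–f–g–c–e–a form a cycle, so G is not a tree and its treewidth is at least 2. Hence tw(G) = 2 exactly.

2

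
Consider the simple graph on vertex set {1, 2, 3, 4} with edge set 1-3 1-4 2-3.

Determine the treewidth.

1

A width-1 tree decomposition is:
Bags: B1 = {2, 3}  B2 = {1, 3}  B3 = {1, 4}
Tree: B1–B2, B2–B3
Each bag holds 2 vertices, so the decomposition has width 1, which upper-bounds the treewidth. Any graph with an edge has treewidth ≥ 1, and G has the edge 2–3. Hence tw(G) = 1 exactly.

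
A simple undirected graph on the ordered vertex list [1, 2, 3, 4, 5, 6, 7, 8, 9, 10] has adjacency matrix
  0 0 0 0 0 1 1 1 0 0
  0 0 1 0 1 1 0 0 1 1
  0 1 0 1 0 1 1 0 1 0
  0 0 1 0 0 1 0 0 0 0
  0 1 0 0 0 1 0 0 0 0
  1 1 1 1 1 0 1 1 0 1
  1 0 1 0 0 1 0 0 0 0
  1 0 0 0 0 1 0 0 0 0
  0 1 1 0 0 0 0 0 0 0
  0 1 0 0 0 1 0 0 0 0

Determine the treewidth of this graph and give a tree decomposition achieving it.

Every bag has size at most 3, so the width is 3 − 1 = 2 and tw(G) ≤ 2. For the lower bound, the 3 vertices {2, 3, 9} are pairwise adjacent, and any tree decomposition puts a clique entirely inside one bag — forcing width ≥ 2. The upper and lower bounds meet at 2, so that is the treewidth.

Treewidth 2.
One such decomposition:
Bags: B1 = {3, 4, 6}  B2 = {2, 3, 6}  B3 = {3, 6, 7}  B4 = {2, 5, 6}  B5 = {2, 3, 9}  B6 = {1, 6, 7}  B7 = {2, 6, 10}  B8 = {1, 6, 8}
Tree: B1–B2, B1–B3, B2–B4, B2–B5, B3–B6, B4–B7, B6–B8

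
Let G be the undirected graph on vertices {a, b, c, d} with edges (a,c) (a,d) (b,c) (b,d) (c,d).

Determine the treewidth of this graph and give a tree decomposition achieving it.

Every bag has size at most 3, so the width is 3 − 1 = 2 and tw(G) ≤ 2. Conversely, {a, c, d} is a clique of size 3, and the vertices of any clique must share a bag in every tree decomposition; so some bag has ≥ 3 vertices and tw(G) ≥ 2. Hence tw(G) = 2 exactly.

Treewidth 2.
One optimal decomposition is:
Bags: B1 = {b, c, d}  B2 = {a, c, d}
Tree: B1–B2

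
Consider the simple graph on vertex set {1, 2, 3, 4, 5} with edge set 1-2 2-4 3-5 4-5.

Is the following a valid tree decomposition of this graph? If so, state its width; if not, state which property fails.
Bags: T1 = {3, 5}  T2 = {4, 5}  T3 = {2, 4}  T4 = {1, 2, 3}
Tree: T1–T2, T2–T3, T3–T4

A tree decomposition must satisfy three properties: every vertex lies in some bag; for every edge, both endpoints lie together in some bag; and for every vertex, the bags containing it form a connected subtree. Here bags containing vertex 3 are not connected in the tree, so the decomposition is invalid.

No — bags containing vertex 3 are not connected in the tree.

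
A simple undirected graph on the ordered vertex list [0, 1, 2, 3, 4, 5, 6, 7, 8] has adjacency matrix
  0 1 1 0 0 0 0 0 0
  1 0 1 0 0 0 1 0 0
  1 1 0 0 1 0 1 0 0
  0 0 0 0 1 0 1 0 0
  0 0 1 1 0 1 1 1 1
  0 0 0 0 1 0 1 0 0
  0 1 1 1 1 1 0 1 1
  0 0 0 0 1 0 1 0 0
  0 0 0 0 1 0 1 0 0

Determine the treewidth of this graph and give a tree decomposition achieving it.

The largest bag has 3 vertices, giving width 2; this decomposition certifies tw(G) ≤ 2. Conversely, {0, 1, 2} is a clique of size 3, and the vertices of any clique must share a bag in every tree decomposition; so some bag has ≥ 3 vertices and tw(G) ≥ 2. The upper and lower bounds meet at 2, so that is the treewidth.

Treewidth 2.
One optimal decomposition is:
Bags: B1 = {4, 6, 7}  B2 = {4, 6, 8}  B3 = {2, 4, 6}  B4 = {3, 4, 6}  B5 = {1, 2, 6}  B6 = {0, 1, 2}  B7 = {4, 5, 6}
Tree: B1–B2, B2–B3, B2–B4, B3–B5, B5–B6, B2–B7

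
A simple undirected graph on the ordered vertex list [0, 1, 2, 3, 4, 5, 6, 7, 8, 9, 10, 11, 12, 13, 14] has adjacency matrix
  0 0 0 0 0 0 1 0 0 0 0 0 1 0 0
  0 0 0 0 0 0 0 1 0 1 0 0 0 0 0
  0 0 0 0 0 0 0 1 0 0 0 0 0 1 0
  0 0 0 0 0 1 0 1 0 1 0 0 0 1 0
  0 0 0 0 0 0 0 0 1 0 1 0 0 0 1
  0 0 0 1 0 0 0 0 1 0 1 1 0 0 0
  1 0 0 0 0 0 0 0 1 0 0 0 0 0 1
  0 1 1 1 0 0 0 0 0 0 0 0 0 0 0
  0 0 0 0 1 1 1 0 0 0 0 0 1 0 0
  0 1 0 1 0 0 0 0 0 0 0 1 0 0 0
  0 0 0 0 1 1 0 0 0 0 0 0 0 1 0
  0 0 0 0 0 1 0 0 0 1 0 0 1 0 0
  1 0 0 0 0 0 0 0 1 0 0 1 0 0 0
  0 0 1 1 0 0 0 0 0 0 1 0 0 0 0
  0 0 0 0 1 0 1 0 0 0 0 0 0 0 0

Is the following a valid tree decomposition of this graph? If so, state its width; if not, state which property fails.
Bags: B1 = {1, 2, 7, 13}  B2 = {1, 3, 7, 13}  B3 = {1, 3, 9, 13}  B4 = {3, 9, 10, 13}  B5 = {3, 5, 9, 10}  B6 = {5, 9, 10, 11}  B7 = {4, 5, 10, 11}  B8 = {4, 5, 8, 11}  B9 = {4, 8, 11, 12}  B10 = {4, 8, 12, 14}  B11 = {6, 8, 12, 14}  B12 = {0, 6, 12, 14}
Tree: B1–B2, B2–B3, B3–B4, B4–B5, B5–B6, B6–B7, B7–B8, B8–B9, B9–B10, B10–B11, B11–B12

Every vertex of G appears in some bag (union = {0, 1, 2, 3, 4, 5, 6, 7, 8, 9, 10, 11, 12, 13, 14}); every edge is covered by a bag; and for each vertex v the set of bags containing v is connected in the bag tree. The decomposition is therefore valid. The largest bag has 4 vertices, so the width is 3.

Yes; width 3.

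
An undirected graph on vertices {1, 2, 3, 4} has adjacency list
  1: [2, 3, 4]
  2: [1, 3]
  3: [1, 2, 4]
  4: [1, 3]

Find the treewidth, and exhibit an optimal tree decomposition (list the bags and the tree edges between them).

Treewidth 2.
One optimal decomposition is:
Bags: B1 = {1, 3, 4}  B2 = {1, 2, 3}
Tree: B1–B2

Each bag holds 3 vertices, so the decomposition has width 2, which upper-bounds the treewidth. For the lower bound, the 3 vertices {1, 2, 3} are pairwise adjacent, and any tree decomposition puts a clique entirely inside one bag — forcing width ≥ 2. Therefore the treewidth is 2.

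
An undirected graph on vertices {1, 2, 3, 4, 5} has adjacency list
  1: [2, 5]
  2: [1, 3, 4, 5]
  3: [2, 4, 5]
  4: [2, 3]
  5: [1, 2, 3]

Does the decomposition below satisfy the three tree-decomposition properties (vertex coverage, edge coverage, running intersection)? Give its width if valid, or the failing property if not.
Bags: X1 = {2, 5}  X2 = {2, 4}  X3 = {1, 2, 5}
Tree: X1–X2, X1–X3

No — vertex 3 appears in no bag.

A tree decomposition must satisfy three properties: every vertex lies in some bag; for every edge, both endpoints lie together in some bag; and for every vertex, the bags containing it form a connected subtree. Here vertex 3 appears in no bag, so the decomposition is invalid.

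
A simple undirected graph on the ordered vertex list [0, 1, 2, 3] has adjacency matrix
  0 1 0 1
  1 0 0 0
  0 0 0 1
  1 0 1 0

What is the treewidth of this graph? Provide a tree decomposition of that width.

Treewidth 1.
One optimal decomposition is:
Bags: B1 = {0, 3}  B2 = {2, 3}  B3 = {0, 1}
Tree: B1–B2, B1–B3

Every bag has size at most 2, so the width is 2 − 1 = 1 and tw(G) ≤ 1. G has an edge, so its treewidth is at least 1. The upper and lower bounds meet at 1, so that is the treewidth.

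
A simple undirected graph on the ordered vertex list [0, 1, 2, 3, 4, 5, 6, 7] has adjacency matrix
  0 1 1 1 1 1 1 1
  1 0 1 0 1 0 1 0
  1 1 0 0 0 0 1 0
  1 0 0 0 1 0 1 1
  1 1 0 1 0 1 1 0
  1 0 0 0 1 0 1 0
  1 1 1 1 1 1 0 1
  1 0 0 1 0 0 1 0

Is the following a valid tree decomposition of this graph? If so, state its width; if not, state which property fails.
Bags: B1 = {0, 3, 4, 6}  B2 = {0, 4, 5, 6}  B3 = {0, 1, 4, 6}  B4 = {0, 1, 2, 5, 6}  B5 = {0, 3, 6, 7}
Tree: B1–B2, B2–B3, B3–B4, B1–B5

No — bags containing vertex 5 are not connected in the tree.

A tree decomposition must satisfy three properties: every vertex lies in some bag; for every edge, both endpoints lie together in some bag; and for every vertex, the bags containing it form a connected subtree. Here bags containing vertex 5 are not connected in the tree, so the decomposition is invalid.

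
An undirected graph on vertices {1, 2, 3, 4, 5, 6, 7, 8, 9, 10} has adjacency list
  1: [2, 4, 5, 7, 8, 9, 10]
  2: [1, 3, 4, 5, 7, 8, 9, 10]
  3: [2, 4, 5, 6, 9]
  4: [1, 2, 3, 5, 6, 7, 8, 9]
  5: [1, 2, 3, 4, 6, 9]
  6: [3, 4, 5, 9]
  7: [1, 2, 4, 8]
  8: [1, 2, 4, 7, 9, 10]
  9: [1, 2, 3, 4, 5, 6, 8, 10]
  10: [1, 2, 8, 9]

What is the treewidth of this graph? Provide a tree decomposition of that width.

Treewidth 4.
Bags: B1 = {2, 3, 4, 5, 9}  B2 = {3, 4, 5, 6, 9}  B3 = {1, 2, 4, 5, 9}  B4 = {1, 2, 4, 8, 9}  B5 = {1, 2, 4, 7, 8}  B6 = {1, 2, 8, 9, 10}
Tree: B1–B2, B1–B3, B3–B4, B4–B5, B4–B6

The largest bag has 5 vertices, giving width 4; this decomposition certifies tw(G) ≤ 4. On the other hand G contains the 5-clique {1, 2, 8, 9, 10}. A clique must lie in a single bag of any decomposition, so no decomposition can have width below 4. The upper and lower bounds meet at 4, so that is the treewidth.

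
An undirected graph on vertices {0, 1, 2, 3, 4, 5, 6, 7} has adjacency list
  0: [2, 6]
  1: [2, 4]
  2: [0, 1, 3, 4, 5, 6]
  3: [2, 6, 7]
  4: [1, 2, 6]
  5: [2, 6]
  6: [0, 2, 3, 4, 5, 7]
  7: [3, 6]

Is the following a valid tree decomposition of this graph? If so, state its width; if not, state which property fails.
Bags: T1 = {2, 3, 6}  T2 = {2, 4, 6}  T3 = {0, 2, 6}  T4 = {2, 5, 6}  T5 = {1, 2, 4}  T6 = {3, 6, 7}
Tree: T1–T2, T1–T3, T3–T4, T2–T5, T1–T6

Checking the three conditions: (i) the bags cover all of {0, 1, 2, 3, 4, 5, 6, 7}; (ii) for each edge, some bag contains both endpoints; (iii) the bags containing any fixed vertex form a subtree. All hold, so the decomposition is valid with width 3 − 1 = 2.

Yes; width 2.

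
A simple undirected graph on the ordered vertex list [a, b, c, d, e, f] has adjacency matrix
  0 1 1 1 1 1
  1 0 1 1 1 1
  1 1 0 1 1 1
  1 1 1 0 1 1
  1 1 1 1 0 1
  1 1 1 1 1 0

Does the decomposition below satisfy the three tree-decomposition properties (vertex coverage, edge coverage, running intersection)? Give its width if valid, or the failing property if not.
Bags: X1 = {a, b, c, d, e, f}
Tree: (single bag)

Yes; width 5.

Vertex coverage: the bags together contain {a, b, c, d, e, f}, the full vertex set. Edge coverage: each edge of G has both endpoints in at least one bag. Running intersection: for every vertex, the bags containing it form a connected subtree. All three properties hold, so this is a valid tree decomposition of width max|bag| − 1 = 5, and hence tw(G) ≤ 5.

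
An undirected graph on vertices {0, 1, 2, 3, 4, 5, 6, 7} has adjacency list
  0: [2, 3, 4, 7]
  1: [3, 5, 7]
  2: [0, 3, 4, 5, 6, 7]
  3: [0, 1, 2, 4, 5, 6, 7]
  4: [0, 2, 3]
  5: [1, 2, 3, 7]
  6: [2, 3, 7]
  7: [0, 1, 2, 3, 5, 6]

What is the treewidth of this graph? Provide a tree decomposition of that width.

The largest bag has 4 vertices, giving width 3; this decomposition certifies tw(G) ≤ 3. On the other hand G contains the 4-clique {1, 3, 5, 7}. A clique must lie in a single bag of any decomposition, so no decomposition can have width below 3. Combining the bounds, tw(G) = 3.

Treewidth 3.
One optimal decomposition is:
Bags: B1 = {2, 3, 5, 7}  B2 = {0, 2, 3, 7}  B3 = {2, 3, 6, 7}  B4 = {0, 2, 3, 4}  B5 = {1, 3, 5, 7}
Tree: B1–B2, B1–B3, B2–B4, B1–B5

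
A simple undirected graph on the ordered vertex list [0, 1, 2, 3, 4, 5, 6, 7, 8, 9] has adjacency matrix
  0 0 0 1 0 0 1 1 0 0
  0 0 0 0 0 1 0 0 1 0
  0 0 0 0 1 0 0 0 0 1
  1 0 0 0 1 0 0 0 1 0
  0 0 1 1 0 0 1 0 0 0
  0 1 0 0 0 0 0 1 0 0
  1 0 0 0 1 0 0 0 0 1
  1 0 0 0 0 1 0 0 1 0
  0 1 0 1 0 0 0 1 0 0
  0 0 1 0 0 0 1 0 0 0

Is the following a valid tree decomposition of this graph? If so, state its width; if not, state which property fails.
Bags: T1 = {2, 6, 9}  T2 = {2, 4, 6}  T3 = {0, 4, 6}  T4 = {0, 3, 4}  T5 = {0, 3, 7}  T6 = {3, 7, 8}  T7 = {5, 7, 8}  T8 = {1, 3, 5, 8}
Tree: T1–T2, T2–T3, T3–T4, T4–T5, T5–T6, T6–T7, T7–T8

No — bags containing vertex 3 are not connected in the tree.

A tree decomposition must satisfy three properties: every vertex lies in some bag; for every edge, both endpoints lie together in some bag; and for every vertex, the bags containing it form a connected subtree. Here bags containing vertex 3 are not connected in the tree, so the decomposition is invalid.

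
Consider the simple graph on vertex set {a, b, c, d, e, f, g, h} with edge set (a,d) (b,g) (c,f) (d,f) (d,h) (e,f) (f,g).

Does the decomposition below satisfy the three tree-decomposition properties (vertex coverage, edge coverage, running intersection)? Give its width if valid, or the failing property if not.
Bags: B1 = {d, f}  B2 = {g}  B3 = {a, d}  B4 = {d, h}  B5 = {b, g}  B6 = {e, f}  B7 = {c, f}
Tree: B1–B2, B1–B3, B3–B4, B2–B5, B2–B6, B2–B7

No — edge (f,g) lies in no bag.

A tree decomposition must satisfy three properties: every vertex lies in some bag; for every edge, both endpoints lie together in some bag; and for every vertex, the bags containing it form a connected subtree. Here edge (f,g) lies in no bag, so the decomposition is invalid.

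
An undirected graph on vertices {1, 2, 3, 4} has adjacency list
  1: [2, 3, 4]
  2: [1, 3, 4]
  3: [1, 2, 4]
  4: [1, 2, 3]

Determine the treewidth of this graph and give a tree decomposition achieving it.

Treewidth 3.
One such decomposition:
Bags: B1 = {1, 2, 3, 4}
Tree: (single bag)

A single bag containing all 4 vertices is trivially a valid decomposition of width 3. For the lower bound, the 4 vertices {1, 2, 3, 4} are pairwise adjacent, and any tree decomposition puts a clique entirely inside one bag — forcing width ≥ 3. Therefore the treewidth is 3.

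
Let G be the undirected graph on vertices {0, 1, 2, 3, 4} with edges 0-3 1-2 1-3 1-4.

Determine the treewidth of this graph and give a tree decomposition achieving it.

Every bag has size at most 2, so the width is 2 − 1 = 1 and tw(G) ≤ 1. G has an edge, so its treewidth is at least 1. The upper and lower bounds meet at 1, so that is the treewidth.

Treewidth 1.
One optimal decomposition is:
Bags: B1 = {1, 4}  B2 = {1, 3}  B3 = {0, 3}  B4 = {1, 2}
Tree: B1–B2, B2–B3, B2–B4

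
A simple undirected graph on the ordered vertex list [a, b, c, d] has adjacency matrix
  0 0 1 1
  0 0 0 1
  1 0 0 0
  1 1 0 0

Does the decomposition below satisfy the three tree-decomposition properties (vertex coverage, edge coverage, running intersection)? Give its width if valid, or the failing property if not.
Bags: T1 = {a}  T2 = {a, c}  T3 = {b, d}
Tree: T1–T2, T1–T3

A tree decomposition must satisfy three properties: every vertex lies in some bag; for every edge, both endpoints lie together in some bag; and for every vertex, the bags containing it form a connected subtree. Here edge (d,a) lies in no bag, so the decomposition is invalid.

No — edge (d,a) lies in no bag.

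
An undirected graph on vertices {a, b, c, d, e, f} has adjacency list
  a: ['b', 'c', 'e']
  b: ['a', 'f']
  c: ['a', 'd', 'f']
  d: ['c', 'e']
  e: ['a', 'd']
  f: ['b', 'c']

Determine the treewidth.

A width-2 tree decomposition is:
Bags: B1 = {a, d, e}  B2 = {a, c, d}  B3 = {a, b, c}  B4 = {b, c, f}
Tree: B1–B2, B2–B3, B3–B4
Each bag holds 3 vertices, so the decomposition has width 2, which upper-bounds the treewidth. Since e–d–c–a–e is a cycle in G, G is not acyclic. Forests are exactly the graphs of treewidth ≤ 1, so tw(G) ≥ 2. The upper and lower bounds meet at 2, so that is the treewidth.

2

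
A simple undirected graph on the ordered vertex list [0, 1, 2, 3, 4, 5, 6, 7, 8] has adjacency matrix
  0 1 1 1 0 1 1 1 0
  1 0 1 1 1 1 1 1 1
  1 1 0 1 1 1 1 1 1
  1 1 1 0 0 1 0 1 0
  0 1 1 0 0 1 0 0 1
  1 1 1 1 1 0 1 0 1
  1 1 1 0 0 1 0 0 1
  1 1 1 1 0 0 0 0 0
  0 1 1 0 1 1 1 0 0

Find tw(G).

A width-4 tree decomposition is:
Bags: B1 = {0, 1, 2, 3, 5}  B2 = {0, 1, 2, 5, 6}  B3 = {0, 1, 2, 3, 7}  B4 = {1, 2, 5, 6, 8}  B5 = {1, 2, 4, 5, 8}
Tree: B1–B2, B1–B3, B2–B4, B4–B5
Each bag holds 5 vertices, so the decomposition has width 4, which upper-bounds the treewidth. For the lower bound, the 5 vertices {0, 1, 2, 3, 5} are pairwise adjacent, and any tree decomposition puts a clique entirely inside one bag — forcing width ≥ 4. The upper and lower bounds meet at 4, so that is the treewidth.

4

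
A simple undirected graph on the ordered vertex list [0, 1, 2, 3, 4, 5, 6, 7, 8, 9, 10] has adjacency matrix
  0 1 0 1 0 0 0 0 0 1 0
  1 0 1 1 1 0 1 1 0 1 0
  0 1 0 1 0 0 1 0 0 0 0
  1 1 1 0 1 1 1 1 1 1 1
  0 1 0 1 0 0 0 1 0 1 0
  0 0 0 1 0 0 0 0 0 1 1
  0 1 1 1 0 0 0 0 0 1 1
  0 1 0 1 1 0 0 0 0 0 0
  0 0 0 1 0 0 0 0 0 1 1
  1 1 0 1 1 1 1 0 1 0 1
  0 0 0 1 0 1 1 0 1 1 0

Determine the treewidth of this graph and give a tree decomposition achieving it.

Treewidth 3.
One optimal decomposition is:
Bags: B1 = {1, 3, 4, 9}  B2 = {1, 3, 6, 9}  B3 = {3, 6, 9, 10}  B4 = {1, 2, 3, 6}  B5 = {0, 1, 3, 9}  B6 = {3, 8, 9, 10}  B7 = {3, 5, 9, 10}  B8 = {1, 3, 4, 7}
Tree: B1–B2, B2–B3, B2–B4, B2–B5, B3–B6, B6–B7, B1–B8

Each bag holds 4 vertices, so the decomposition has width 3, which upper-bounds the treewidth. For the lower bound, the 4 vertices {3, 8, 9, 10} are pairwise adjacent, and any tree decomposition puts a clique entirely inside one bag — forcing width ≥ 3. Hence tw(G) = 3 exactly.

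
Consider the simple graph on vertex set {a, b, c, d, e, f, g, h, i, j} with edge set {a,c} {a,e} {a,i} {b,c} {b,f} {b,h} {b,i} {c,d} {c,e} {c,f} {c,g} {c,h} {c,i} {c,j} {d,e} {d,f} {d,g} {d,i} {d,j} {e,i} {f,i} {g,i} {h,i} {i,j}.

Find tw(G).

A width-3 tree decomposition is:
Bags: B1 = {c, d, e, i}  B2 = {c, d, f, i}  B3 = {b, c, f, i}  B4 = {c, d, i, j}  B5 = {b, c, h, i}  B6 = {a, c, e, i}  B7 = {c, d, g, i}
Tree: B1–B2, B2–B3, B1–B4, B3–B5, B1–B6, B4–B7
The largest bag has 4 vertices, giving width 3; this decomposition certifies tw(G) ≤ 3. Conversely, {c, d, g, i} is a clique of size 4, and the vertices of any clique must share a bag in every tree decomposition; so some bag has ≥ 4 vertices and tw(G) ≥ 3. The upper and lower bounds meet at 3, so that is the treewidth.

3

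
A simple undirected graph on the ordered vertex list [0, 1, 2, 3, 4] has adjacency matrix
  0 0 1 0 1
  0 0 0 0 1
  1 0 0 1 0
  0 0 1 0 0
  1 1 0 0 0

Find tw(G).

A width-1 tree decomposition is:
Bags: B1 = {1, 4}  B2 = {0, 4}  B3 = {0, 2}  B4 = {2, 3}
Tree: B1–B2, B2–B3, B3–B4
Each bag holds 2 vertices, so the decomposition has width 1, which upper-bounds the treewidth. Any graph with an edge has treewidth ≥ 1, and G has the edge 1–4. Therefore the treewidth is 1.

1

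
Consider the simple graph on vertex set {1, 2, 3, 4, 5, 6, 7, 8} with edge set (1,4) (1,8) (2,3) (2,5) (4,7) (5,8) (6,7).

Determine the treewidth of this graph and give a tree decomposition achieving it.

Treewidth 1.
One optimal decomposition is:
Bags: B1 = {2, 3}  B2 = {2, 5}  B3 = {5, 8}  B4 = {1, 8}  B5 = {1, 4}  B6 = {4, 7}  B7 = {6, 7}
Tree: B1–B2, B2–B3, B3–B4, B4–B5, B5–B6, B6–B7

The largest bag has 2 vertices, giving width 1; this decomposition certifies tw(G) ≤ 1. G has an edge, so its treewidth is at least 1. The upper and lower bounds meet at 1, so that is the treewidth.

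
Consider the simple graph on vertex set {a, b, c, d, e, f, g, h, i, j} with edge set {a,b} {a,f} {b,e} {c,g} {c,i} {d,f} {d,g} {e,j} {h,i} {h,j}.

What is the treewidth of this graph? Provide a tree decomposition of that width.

The largest bag has 3 vertices, giving width 2; this decomposition certifies tw(G) ≤ 2. The edges d–g–c–i–h–j–e–b–a–f–d form a cycle, so G is not a tree and its treewidth is at least 2. Combining the bounds, tw(G) = 2.

Treewidth 2.
Bags: B1 = {c, d, g}  B2 = {c, d, i}  B3 = {d, h, i}  B4 = {d, h, j}  B5 = {d, e, j}  B6 = {b, d, e}  B7 = {a, b, d}  B8 = {a, d, f}
Tree: B1–B2, B2–B3, B3–B4, B4–B5, B5–B6, B6–B7, B7–B8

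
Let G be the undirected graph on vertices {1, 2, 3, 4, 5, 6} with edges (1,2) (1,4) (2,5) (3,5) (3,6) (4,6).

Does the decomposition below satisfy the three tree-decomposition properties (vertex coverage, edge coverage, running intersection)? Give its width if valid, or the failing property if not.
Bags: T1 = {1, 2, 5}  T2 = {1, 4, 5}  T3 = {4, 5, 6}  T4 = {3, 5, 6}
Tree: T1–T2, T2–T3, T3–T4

Yes; width 2.

Vertex coverage: the bags together contain {1, 2, 3, 4, 5, 6}, the full vertex set. Edge coverage: each edge of G has both endpoints in at least one bag. Running intersection: for every vertex, the bags containing it form a connected subtree. All three properties hold, so this is a valid tree decomposition of width max|bag| − 1 = 2, and hence tw(G) ≤ 2.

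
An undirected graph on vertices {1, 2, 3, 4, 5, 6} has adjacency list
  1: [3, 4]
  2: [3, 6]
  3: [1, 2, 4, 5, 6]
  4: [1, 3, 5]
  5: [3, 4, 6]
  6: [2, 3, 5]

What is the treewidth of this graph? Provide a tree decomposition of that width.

Every bag has size at most 3, so the width is 3 − 1 = 2 and tw(G) ≤ 2. On the other hand G contains the 3-clique {2, 3, 6}. A clique must lie in a single bag of any decomposition, so no decomposition can have width below 2. Combining the bounds, tw(G) = 2.

Treewidth 2.
One optimal decomposition is:
Bags: B1 = {3, 4, 5}  B2 = {1, 3, 4}  B3 = {3, 5, 6}  B4 = {2, 3, 6}
Tree: B1–B2, B1–B3, B3–B4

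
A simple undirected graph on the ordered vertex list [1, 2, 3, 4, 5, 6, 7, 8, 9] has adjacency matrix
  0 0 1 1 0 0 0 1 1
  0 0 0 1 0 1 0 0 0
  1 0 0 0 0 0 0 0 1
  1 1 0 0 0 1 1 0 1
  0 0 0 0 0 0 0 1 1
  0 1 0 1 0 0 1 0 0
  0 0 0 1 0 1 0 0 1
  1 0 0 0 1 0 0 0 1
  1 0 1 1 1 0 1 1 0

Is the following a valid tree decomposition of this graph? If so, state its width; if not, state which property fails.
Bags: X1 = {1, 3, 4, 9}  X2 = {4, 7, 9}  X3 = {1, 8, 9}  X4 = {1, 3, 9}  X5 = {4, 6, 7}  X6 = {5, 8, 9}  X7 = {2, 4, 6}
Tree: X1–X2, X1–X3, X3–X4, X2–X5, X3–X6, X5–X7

A tree decomposition must satisfy three properties: every vertex lies in some bag; for every edge, both endpoints lie together in some bag; and for every vertex, the bags containing it form a connected subtree. Here bags containing vertex 3 are not connected in the tree, so the decomposition is invalid.

No — bags containing vertex 3 are not connected in the tree.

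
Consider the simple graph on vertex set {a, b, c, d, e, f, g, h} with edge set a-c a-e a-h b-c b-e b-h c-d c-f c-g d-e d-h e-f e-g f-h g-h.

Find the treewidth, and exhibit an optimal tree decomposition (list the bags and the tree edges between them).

The largest bag has 4 vertices, giving width 3; this decomposition certifies tw(G) ≤ 3. For the lower bound: the 4 vertex sets {b,e}, {d,h}, {c}, {a} are disjoint, each induces a connected subgraph, and every pair is joined by at least one edge of G. Contracting each set to a single vertex therefore yields K_{4} as a minor, and since treewidth is minor-monotone, tw(G) ≥ tw(K_{4}) = 3. Combining the bounds, tw(G) = 3.

Treewidth 3.
One optimal decomposition is:
Bags: B1 = {b, c, e, h}  B2 = {c, d, e, h}  B3 = {a, c, e, h}  B4 = {c, e, g, h}  B5 = {c, e, f, h}
Tree: B1–B2, B2–B3, B3–B4, B4–B5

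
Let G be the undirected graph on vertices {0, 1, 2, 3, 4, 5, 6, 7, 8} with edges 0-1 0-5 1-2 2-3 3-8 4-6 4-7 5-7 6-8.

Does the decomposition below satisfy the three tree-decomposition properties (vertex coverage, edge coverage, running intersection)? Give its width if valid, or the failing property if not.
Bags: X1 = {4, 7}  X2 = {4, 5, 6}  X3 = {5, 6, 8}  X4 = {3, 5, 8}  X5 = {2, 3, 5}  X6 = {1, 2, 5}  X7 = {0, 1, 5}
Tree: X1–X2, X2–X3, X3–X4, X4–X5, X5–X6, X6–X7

A tree decomposition must satisfy three properties: every vertex lies in some bag; for every edge, both endpoints lie together in some bag; and for every vertex, the bags containing it form a connected subtree. Here edge (5,7) lies in no bag, so the decomposition is invalid.

No — edge (5,7) lies in no bag.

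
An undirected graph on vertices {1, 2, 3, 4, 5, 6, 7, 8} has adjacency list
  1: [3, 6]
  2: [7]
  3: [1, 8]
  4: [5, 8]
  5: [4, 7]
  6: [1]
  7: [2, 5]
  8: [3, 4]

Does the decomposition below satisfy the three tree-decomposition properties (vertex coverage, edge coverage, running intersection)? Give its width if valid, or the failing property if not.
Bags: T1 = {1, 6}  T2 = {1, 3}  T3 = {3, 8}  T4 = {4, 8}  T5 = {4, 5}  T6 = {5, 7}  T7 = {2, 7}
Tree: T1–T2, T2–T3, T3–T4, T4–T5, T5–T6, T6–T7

Every vertex of G appears in some bag (union = {1, 2, 3, 4, 5, 6, 7, 8}); every edge is covered by a bag; and for each vertex v the set of bags containing v is connected in the bag tree. The decomposition is therefore valid. The largest bag has 2 vertices, so the width is 1.

Yes; width 1.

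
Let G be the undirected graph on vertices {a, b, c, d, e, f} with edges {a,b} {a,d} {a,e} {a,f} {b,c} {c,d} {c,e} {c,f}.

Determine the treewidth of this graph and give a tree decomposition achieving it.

Treewidth 2.
One optimal decomposition is:
Bags: B1 = {a, c, e}  B2 = {a, c, f}  B3 = {a, b, c}  B4 = {a, c, d}
Tree: B1–B2, B2–B3, B3–B4

The largest bag has 3 vertices, giving width 2; this decomposition certifies tw(G) ≤ 2. Since e–a–f–c–e is a cycle in G, G is not acyclic. Forests are exactly the graphs of treewidth ≤ 1, so tw(G) ≥ 2. Hence tw(G) = 2 exactly.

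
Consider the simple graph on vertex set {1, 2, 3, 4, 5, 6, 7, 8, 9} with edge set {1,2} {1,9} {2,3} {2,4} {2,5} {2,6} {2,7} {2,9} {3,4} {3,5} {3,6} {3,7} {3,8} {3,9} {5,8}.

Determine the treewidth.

2

A width-2 tree decomposition is:
Bags: B1 = {2, 3, 4}  B2 = {2, 3, 7}  B3 = {2, 3, 9}  B4 = {1, 2, 9}  B5 = {2, 3, 6}  B6 = {2, 3, 5}  B7 = {3, 5, 8}
Tree: B1–B2, B2–B3, B3–B4, B1–B5, B5–B6, B6–B7
The largest bag has 3 vertices, giving width 2; this decomposition certifies tw(G) ≤ 2. On the other hand G contains the 3-clique {3, 5, 8}. A clique must lie in a single bag of any decomposition, so no decomposition can have width below 2. The upper and lower bounds meet at 2, so that is the treewidth.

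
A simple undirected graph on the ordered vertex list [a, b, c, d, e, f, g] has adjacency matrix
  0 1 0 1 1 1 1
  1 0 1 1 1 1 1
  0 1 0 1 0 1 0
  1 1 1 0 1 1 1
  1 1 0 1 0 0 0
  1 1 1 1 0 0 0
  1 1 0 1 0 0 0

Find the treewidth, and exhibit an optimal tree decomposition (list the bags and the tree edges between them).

Treewidth 3.
One such decomposition:
Bags: B1 = {a, b, d, f}  B2 = {b, c, d, f}  B3 = {a, b, d, g}  B4 = {a, b, d, e}
Tree: B1–B2, B1–B3, B1–B4

The largest bag has 4 vertices, giving width 3; this decomposition certifies tw(G) ≤ 3. For the lower bound, the 4 vertices {b, c, d, f} are pairwise adjacent, and any tree decomposition puts a clique entirely inside one bag — forcing width ≥ 3. The upper and lower bounds meet at 3, so that is the treewidth.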